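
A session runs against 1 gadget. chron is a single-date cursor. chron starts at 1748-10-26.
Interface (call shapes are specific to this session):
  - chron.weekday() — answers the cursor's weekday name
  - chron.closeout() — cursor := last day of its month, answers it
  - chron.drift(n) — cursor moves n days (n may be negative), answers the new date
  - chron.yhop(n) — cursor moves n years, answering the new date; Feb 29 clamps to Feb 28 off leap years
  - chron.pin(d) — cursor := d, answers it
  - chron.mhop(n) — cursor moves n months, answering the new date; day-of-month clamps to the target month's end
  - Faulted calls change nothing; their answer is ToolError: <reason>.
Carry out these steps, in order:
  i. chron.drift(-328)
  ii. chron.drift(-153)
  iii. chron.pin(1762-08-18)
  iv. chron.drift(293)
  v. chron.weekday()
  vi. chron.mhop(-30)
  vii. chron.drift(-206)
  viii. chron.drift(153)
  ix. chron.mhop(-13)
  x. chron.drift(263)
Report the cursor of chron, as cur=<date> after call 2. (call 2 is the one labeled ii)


;; drift(n=-328) : 1747-12-03
;; drift(n=-153) : 1747-07-03
;; pin(d=1762-08-18) : 1762-08-18
;; drift(n=293) : 1763-06-07
;; weekday() : Tuesday
;; mhop(n=-30) : 1760-12-07
;; drift(n=-206) : 1760-05-15
;; drift(n=153) : 1760-10-15
;; mhop(n=-13) : 1759-09-15
;; drift(n=263) : 1760-06-04

Answer: cur=1747-07-03


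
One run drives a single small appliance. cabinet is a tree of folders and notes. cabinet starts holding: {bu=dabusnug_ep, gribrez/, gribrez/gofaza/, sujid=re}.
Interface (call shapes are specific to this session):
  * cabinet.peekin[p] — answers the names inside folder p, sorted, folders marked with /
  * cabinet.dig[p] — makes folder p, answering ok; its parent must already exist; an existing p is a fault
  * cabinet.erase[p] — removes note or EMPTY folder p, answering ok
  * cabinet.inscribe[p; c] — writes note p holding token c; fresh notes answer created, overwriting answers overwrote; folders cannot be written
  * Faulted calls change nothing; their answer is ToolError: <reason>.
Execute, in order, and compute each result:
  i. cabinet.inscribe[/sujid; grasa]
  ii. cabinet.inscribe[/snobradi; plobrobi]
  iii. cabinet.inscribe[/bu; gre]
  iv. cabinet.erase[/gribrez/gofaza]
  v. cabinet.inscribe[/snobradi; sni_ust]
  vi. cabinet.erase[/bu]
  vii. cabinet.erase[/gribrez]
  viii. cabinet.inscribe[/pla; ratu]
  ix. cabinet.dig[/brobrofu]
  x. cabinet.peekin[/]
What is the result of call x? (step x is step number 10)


Answer: [brobrofu/, pla, snobradi, sujid]

Derivation:
-- 1. cabinet.inscribe(p: /sujid, c: grasa) ~> overwrote
-- 2. cabinet.inscribe(p: /snobradi, c: plobrobi) ~> created
-- 3. cabinet.inscribe(p: /bu, c: gre) ~> overwrote
-- 4. cabinet.erase(p: /gribrez/gofaza) ~> ok
-- 5. cabinet.inscribe(p: /snobradi, c: sni_ust) ~> overwrote
-- 6. cabinet.erase(p: /bu) ~> ok
-- 7. cabinet.erase(p: /gribrez) ~> ok
-- 8. cabinet.inscribe(p: /pla, c: ratu) ~> created
-- 9. cabinet.dig(p: /brobrofu) ~> ok
-- 10. cabinet.peekin(p: /) ~> [brobrofu/, pla, snobradi, sujid]


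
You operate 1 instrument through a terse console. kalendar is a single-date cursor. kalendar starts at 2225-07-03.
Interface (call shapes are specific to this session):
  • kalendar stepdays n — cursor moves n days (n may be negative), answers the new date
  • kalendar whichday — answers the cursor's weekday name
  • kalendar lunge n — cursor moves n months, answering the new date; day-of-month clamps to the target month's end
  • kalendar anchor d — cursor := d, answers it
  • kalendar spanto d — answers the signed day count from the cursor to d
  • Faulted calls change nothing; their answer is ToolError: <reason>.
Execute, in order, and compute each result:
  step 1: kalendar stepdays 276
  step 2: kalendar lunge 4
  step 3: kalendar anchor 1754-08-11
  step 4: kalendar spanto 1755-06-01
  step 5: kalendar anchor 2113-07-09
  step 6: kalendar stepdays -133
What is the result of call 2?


>>> kalendar stepdays n=276
[out] 2226-04-05
>>> kalendar lunge n=4
[out] 2226-08-05
>>> kalendar anchor d=1754-08-11
[out] 1754-08-11
>>> kalendar spanto d=1755-06-01
[out] 294
>>> kalendar anchor d=2113-07-09
[out] 2113-07-09
>>> kalendar stepdays n=-133
[out] 2113-02-26

Answer: 2226-08-05


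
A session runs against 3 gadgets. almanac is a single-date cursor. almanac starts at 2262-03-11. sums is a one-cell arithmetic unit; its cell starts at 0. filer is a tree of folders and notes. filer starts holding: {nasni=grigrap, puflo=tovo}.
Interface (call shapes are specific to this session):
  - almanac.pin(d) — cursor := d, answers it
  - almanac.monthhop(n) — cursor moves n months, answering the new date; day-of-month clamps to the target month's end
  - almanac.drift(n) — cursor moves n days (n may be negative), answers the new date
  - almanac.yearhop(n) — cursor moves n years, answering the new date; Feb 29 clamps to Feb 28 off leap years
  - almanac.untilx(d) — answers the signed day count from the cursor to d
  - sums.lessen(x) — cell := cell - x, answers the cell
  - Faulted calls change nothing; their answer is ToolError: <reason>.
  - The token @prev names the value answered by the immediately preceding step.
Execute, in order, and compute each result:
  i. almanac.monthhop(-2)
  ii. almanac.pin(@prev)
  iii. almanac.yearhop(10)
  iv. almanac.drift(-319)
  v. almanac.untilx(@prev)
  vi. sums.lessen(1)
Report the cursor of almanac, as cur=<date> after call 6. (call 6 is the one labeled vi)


·→ monthhop(n: -2)
·← 2262-01-11
·→ pin(d: @prev)
·← 2262-01-11
·→ yearhop(n: 10)
·← 2272-01-11
·→ drift(n: -319)
·← 2271-02-26
·→ untilx(d: @prev)
·← 0
·→ lessen(x: 1)
·← -1

Answer: cur=2271-02-26


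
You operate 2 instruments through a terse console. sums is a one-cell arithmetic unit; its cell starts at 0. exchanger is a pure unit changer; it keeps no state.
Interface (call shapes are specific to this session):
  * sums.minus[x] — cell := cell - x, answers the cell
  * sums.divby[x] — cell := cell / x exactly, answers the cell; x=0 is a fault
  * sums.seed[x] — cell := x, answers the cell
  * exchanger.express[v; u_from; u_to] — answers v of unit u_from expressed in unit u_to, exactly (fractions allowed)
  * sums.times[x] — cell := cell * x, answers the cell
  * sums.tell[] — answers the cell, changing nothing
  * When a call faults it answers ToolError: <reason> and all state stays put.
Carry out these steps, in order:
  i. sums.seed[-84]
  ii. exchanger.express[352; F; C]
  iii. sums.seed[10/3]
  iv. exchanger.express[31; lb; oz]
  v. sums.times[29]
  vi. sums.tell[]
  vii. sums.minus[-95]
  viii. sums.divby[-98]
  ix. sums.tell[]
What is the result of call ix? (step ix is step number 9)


> seed x=-84
:: -84
> express v=352 u_from=F u_to=C
:: 1600/9
> seed x=10/3
:: 10/3
> express v=31 u_from=lb u_to=oz
:: 496
> times x=29
:: 290/3
> tell
:: 290/3
> minus x=-95
:: 575/3
> divby x=-98
:: -575/294
> tell
:: -575/294

Answer: -575/294


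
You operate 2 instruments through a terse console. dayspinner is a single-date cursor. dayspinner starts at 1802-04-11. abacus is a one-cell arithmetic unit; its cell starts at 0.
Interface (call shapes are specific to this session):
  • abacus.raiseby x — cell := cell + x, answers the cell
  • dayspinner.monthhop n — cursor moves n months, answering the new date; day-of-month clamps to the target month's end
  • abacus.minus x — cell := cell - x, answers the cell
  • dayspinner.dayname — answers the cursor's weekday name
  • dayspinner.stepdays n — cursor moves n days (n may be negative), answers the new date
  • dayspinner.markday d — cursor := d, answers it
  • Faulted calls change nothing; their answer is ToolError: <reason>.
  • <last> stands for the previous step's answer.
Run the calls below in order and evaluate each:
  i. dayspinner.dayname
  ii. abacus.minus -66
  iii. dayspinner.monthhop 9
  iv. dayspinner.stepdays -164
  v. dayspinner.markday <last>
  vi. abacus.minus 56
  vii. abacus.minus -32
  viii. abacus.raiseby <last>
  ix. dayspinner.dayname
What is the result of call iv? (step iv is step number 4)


Answer: 1802-07-31

Derivation:
// dayname() : Sunday
// minus(-66) : 66
// monthhop(9) : 1803-01-11
// stepdays(-164) : 1802-07-31
// markday(<last>) : 1802-07-31
// minus(56) : 10
// minus(-32) : 42
// raiseby(<last>) : 84
// dayname() : Saturday


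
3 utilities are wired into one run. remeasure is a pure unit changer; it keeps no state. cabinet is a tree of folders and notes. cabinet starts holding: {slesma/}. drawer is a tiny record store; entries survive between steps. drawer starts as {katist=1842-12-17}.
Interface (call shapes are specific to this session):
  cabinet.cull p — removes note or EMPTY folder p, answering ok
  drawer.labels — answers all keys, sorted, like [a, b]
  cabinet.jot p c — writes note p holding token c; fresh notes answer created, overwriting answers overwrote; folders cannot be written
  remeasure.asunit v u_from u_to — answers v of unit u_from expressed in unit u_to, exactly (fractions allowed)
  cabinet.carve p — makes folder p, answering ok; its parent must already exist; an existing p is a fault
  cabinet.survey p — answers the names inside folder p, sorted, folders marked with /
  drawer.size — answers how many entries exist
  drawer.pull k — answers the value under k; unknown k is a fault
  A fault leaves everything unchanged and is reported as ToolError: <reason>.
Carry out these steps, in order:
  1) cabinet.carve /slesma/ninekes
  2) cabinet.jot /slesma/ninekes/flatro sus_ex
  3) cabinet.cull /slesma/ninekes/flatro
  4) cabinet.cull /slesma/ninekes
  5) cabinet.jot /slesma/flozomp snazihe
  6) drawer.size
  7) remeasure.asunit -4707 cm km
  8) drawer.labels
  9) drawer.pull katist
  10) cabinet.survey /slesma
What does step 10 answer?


I use cabinet.carve on p→/slesma/ninekes, yielding ok.
I invoke cabinet.jot on p→/slesma/ninekes/flatro, c→sus_ex, → created.
Calling cabinet.cull on p→/slesma/ninekes/flatro, giving ok.
I use cabinet.cull on p→/slesma/ninekes, yielding ok.
Then cabinet.jot on p→/slesma/flozomp, c→snazihe, — result: created.
I call drawer.size, — result: 1.
Invoking remeasure.asunit on v→-4707, u_from→cm, u_to→km, and get -4707/100000.
I try drawer.labels, and observe [katist].
Using drawer.pull on k→katist: 1842-12-17.
Then cabinet.survey on p→/slesma, and see [flozomp].

Answer: [flozomp]


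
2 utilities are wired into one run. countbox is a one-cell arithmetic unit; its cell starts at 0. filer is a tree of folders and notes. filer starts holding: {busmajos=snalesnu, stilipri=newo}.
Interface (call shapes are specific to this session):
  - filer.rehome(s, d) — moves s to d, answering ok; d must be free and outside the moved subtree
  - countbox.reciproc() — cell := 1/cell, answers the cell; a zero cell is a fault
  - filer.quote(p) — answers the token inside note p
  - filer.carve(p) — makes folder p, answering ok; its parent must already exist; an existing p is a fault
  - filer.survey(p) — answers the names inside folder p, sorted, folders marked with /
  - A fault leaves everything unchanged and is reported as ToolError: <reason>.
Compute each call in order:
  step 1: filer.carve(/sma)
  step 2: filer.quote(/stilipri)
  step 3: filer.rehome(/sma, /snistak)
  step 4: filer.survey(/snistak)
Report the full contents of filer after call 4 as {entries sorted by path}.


// 1. carve(/sma) == ok
// 2. quote(/stilipri) == newo
// 3. rehome(/sma, /snistak) == ok
// 4. survey(/snistak) == []

Answer: {busmajos=snalesnu, snistak/, stilipri=newo}


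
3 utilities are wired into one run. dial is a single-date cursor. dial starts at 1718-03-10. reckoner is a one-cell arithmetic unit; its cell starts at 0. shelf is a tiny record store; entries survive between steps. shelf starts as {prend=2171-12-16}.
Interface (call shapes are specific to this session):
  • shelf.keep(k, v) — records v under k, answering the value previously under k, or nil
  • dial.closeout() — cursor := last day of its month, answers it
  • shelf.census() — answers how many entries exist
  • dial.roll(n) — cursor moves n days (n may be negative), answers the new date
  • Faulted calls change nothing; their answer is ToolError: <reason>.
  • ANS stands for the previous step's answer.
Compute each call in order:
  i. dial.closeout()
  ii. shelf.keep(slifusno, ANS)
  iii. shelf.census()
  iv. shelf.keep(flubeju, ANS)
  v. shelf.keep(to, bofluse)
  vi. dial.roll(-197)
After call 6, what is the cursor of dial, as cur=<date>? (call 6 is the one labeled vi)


[in] closeout
  1718-03-31
[in] keep k→slifusno v→ANS
  nil
[in] census
  2
[in] keep k→flubeju v→ANS
  nil
[in] keep k→to v→bofluse
  nil
[in] roll n→-197
  1717-09-15

Answer: cur=1717-09-15


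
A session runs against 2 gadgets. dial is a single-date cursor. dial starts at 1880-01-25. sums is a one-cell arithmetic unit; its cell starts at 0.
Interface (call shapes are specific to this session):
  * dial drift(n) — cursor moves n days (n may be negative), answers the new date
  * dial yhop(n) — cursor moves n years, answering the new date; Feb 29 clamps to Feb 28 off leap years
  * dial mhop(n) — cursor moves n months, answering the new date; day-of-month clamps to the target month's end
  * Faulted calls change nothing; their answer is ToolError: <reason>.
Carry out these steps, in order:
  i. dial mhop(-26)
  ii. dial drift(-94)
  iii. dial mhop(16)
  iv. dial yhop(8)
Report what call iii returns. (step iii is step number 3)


Step: dial mhop[n→-26]
Result: 1877-11-25
Step: dial drift[n→-94]
Result: 1877-08-23
Step: dial mhop[n→16]
Result: 1878-12-23
Step: dial yhop[n→8]
Result: 1886-12-23

Answer: 1878-12-23


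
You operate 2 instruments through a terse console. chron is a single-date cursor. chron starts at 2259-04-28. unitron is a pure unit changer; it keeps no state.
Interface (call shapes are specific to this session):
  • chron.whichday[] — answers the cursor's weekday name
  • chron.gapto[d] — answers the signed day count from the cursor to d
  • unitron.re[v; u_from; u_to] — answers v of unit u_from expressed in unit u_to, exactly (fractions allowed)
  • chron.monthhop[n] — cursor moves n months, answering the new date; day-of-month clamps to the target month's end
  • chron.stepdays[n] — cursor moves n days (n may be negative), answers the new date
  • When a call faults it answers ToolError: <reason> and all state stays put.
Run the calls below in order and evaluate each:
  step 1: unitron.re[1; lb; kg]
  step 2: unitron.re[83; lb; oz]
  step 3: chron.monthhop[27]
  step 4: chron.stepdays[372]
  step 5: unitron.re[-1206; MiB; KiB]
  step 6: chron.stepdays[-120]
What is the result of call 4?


>> unitron.re(v='1', u_from='lb', u_to='kg')
<< 45359237/100000000
>> unitron.re(v='83', u_from='lb', u_to='oz')
<< 1328
>> chron.monthhop(n='27')
<< 2261-07-28
>> chron.stepdays(n='372')
<< 2262-08-04
>> unitron.re(v='-1206', u_from='MiB', u_to='KiB')
<< -1234944
>> chron.stepdays(n='-120')
<< 2262-04-06

Answer: 2262-08-04


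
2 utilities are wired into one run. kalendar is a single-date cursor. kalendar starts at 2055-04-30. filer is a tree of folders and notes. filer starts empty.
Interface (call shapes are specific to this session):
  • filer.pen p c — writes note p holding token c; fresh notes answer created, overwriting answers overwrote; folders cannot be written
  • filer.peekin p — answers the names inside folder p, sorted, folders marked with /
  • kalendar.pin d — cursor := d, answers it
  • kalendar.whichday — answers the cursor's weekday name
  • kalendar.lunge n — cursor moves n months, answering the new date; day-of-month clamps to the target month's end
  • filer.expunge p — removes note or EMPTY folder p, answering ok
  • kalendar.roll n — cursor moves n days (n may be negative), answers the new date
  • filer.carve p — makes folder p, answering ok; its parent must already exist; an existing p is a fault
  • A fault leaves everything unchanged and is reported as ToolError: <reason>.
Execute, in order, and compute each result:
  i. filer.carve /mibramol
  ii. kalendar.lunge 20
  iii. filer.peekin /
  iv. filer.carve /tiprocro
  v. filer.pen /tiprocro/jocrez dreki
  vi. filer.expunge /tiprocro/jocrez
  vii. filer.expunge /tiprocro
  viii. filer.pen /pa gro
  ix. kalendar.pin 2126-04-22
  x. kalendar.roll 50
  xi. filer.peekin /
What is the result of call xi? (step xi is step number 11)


CALL carve[p→/mibramol]
RET  ok
CALL lunge[n→20]
RET  2056-12-30
CALL peekin[p→/]
RET  [mibramol/]
CALL carve[p→/tiprocro]
RET  ok
CALL pen[p→/tiprocro/jocrez; c→dreki]
RET  created
CALL expunge[p→/tiprocro/jocrez]
RET  ok
CALL expunge[p→/tiprocro]
RET  ok
CALL pen[p→/pa; c→gro]
RET  created
CALL pin[d→2126-04-22]
RET  2126-04-22
CALL roll[n→50]
RET  2126-06-11
CALL peekin[p→/]
RET  [mibramol/, pa]

Answer: [mibramol/, pa]


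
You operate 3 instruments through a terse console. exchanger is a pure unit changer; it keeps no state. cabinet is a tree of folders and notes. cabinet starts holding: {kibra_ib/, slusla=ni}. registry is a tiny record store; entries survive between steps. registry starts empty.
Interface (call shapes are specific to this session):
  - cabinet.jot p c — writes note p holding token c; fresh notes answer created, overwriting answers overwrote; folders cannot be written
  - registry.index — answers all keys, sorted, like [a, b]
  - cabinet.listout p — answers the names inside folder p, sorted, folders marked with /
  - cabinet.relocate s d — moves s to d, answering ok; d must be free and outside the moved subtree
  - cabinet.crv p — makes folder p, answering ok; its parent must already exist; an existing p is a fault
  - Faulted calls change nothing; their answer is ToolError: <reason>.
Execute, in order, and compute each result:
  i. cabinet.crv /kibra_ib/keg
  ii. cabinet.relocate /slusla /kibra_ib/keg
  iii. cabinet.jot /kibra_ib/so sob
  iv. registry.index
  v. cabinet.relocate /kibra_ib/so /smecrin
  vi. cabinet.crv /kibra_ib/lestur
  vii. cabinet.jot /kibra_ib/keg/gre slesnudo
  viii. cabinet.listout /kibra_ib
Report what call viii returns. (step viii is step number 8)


! 1. crv(p→/kibra_ib/keg) => ok
! 2. relocate(s→/slusla, d→/kibra_ib/keg) => ToolError: exists
! 3. jot(p→/kibra_ib/so, c→sob) => created
! 4. index() => []
! 5. relocate(s→/kibra_ib/so, d→/smecrin) => ok
! 6. crv(p→/kibra_ib/lestur) => ok
! 7. jot(p→/kibra_ib/keg/gre, c→slesnudo) => created
! 8. listout(p→/kibra_ib) => [keg/, lestur/]

Answer: [keg/, lestur/]


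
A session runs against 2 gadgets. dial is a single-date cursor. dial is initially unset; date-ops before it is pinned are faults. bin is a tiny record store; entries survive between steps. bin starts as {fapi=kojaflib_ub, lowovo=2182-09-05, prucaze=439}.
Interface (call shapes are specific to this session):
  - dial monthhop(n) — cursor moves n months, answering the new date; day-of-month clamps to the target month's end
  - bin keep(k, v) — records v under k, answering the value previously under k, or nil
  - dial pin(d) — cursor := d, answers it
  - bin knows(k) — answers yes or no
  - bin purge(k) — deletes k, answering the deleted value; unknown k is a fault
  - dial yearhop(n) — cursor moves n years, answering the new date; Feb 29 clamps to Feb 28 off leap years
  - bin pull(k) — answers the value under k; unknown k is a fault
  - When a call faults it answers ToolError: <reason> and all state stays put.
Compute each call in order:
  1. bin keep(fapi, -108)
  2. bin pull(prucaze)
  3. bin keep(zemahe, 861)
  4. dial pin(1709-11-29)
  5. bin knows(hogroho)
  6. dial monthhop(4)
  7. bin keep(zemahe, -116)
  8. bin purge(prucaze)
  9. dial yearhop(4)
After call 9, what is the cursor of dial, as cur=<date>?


·→ bin keep(k=fapi, v=-108)
·← kojaflib_ub
·→ bin pull(k=prucaze)
·← 439
·→ bin keep(k=zemahe, v=861)
·← nil
·→ dial pin(d=1709-11-29)
·← 1709-11-29
·→ bin knows(k=hogroho)
·← no
·→ dial monthhop(n=4)
·← 1710-03-29
·→ bin keep(k=zemahe, v=-116)
·← 861
·→ bin purge(k=prucaze)
·← 439
·→ dial yearhop(n=4)
·← 1714-03-29

Answer: cur=1714-03-29


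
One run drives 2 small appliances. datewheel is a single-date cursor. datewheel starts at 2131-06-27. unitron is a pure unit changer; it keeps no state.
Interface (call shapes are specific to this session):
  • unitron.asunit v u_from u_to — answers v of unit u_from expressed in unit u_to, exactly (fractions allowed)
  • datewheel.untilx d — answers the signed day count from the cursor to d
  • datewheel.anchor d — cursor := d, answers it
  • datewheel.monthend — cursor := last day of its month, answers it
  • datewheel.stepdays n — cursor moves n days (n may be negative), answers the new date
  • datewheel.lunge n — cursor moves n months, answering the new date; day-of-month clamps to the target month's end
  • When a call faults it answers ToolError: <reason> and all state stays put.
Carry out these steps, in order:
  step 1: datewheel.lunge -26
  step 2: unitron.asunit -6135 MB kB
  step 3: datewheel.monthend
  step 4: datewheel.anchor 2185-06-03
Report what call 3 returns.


[in] datewheel.lunge n: -26
  2129-04-27
[in] unitron.asunit v: -6135 u_from: MB u_to: kB
  -6135000
[in] datewheel.monthend
  2129-04-30
[in] datewheel.anchor d: 2185-06-03
  2185-06-03

Answer: 2129-04-30


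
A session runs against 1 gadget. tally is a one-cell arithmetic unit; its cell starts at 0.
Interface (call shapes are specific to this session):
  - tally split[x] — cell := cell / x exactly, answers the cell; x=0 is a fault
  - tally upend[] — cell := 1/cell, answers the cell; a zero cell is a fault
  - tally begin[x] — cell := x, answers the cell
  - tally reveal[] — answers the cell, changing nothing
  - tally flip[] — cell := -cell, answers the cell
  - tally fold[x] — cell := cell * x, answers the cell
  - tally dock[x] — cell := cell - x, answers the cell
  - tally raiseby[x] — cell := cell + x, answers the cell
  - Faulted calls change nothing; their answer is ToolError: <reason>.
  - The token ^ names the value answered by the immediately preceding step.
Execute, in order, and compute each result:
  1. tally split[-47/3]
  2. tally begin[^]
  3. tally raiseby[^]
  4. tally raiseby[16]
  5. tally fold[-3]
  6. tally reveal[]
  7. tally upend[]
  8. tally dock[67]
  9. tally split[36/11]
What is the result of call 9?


Answer: -35387/1728

Derivation:
Act: tally split[-47/3]
Obs: 0
Act: tally begin[^]
Obs: 0
Act: tally raiseby[^]
Obs: 0
Act: tally raiseby[16]
Obs: 16
Act: tally fold[-3]
Obs: -48
Act: tally reveal[]
Obs: -48
Act: tally upend[]
Obs: -1/48
Act: tally dock[67]
Obs: -3217/48
Act: tally split[36/11]
Obs: -35387/1728


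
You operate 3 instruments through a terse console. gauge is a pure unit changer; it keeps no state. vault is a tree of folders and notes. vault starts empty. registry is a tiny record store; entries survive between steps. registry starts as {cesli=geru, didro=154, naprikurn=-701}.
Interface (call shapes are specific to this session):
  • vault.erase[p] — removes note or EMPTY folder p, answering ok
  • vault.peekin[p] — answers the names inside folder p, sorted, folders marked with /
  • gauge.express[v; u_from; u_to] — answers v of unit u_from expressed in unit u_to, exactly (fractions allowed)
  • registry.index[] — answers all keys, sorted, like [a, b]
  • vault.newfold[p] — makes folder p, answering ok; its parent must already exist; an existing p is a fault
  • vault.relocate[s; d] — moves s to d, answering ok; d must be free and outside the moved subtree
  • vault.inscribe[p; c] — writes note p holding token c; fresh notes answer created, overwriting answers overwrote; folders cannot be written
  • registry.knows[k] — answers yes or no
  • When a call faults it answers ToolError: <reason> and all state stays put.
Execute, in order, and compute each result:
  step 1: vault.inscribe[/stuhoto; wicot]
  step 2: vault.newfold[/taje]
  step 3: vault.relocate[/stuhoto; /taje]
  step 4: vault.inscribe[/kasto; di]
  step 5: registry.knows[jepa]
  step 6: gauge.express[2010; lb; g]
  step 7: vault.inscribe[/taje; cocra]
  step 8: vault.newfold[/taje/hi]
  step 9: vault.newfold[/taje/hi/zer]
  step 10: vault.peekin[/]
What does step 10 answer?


Answer: [kasto, stuhoto, taje/]

Derivation:
·→ vault.inscribe(p=/stuhoto, c=wicot)
·← created
·→ vault.newfold(p=/taje)
·← ok
·→ vault.relocate(s=/stuhoto, d=/taje)
·← ToolError: exists
·→ vault.inscribe(p=/kasto, c=di)
·← created
·→ registry.knows(k=jepa)
·← no
·→ gauge.express(v=2010, u_from=lb, u_to=g)
·← 9117206637/10000
·→ vault.inscribe(p=/taje, c=cocra)
·← ToolError: is a directory
·→ vault.newfold(p=/taje/hi)
·← ok
·→ vault.newfold(p=/taje/hi/zer)
·← ok
·→ vault.peekin(p=/)
·← [kasto, stuhoto, taje/]


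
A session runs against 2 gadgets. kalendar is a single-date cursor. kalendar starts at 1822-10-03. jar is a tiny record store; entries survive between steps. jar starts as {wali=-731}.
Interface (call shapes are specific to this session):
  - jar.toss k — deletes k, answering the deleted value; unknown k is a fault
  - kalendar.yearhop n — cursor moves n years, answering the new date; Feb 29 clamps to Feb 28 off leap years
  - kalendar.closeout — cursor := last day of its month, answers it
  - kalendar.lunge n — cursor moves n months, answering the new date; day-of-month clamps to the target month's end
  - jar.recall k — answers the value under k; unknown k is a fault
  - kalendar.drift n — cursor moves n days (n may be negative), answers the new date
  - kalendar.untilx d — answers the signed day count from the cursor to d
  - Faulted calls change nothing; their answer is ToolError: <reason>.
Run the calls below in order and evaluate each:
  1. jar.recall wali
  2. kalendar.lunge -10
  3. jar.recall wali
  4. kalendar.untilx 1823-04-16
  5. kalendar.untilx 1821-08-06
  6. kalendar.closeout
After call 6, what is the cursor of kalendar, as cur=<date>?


[in] jar.recall wali
  -731
[in] kalendar.lunge -10
  1821-12-03
[in] jar.recall wali
  -731
[in] kalendar.untilx 1823-04-16
  499
[in] kalendar.untilx 1821-08-06
  -119
[in] kalendar.closeout
  1821-12-31

Answer: cur=1821-12-31


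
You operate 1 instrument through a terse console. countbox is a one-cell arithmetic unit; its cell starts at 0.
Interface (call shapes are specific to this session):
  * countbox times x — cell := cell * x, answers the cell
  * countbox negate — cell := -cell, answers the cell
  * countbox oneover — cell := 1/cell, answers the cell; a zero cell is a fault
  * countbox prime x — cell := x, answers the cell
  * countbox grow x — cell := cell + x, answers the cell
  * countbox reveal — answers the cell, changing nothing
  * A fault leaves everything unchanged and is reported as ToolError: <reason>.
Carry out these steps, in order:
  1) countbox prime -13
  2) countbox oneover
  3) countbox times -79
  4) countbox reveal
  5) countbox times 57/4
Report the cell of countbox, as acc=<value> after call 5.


·→ countbox prime(-13)
·← -13
·→ countbox oneover()
·← -1/13
·→ countbox times(-79)
·← 79/13
·→ countbox reveal()
·← 79/13
·→ countbox times(57/4)
·← 4503/52

Answer: acc=4503/52


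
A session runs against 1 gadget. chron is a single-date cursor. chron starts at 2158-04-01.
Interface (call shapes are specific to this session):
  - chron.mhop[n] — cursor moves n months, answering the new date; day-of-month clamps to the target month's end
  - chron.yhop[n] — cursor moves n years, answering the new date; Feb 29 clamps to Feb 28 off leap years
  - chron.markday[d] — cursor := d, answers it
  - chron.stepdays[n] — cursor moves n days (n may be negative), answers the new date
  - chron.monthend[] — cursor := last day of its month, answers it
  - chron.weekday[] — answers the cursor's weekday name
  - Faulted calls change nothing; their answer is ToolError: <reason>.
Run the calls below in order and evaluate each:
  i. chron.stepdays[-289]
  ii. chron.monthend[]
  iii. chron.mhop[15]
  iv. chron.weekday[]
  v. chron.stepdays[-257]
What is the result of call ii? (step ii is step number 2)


Answer: 2157-06-30

Derivation:
Next I call stepdays passing n='-289', and see 2157-06-16.
I invoke monthend(): 2157-06-30.
Now I run mhop passing n='15', and get 2158-09-30.
Invoking weekday(), and get Saturday.
Now I run stepdays passing n='-257', → 2158-01-16.


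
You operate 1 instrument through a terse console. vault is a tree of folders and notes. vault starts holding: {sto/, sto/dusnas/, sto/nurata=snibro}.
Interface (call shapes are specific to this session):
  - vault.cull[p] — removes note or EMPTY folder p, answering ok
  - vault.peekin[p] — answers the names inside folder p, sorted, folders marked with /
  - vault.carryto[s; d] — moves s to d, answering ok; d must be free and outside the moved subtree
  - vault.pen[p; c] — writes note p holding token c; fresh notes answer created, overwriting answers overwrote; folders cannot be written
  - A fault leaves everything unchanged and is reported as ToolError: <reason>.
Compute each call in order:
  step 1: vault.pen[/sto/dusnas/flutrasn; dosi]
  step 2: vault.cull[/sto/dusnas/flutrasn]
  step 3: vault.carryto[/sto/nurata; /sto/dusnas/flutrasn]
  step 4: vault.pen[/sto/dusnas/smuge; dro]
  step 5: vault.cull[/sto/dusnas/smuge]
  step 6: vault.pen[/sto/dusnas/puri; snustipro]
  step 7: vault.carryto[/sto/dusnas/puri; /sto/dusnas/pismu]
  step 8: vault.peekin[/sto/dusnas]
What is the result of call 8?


;; 1. vault.pen(p='/sto/dusnas/flutrasn', c='dosi') -> created
;; 2. vault.cull(p='/sto/dusnas/flutrasn') -> ok
;; 3. vault.carryto(s='/sto/nurata', d='/sto/dusnas/flutrasn') -> ok
;; 4. vault.pen(p='/sto/dusnas/smuge', c='dro') -> created
;; 5. vault.cull(p='/sto/dusnas/smuge') -> ok
;; 6. vault.pen(p='/sto/dusnas/puri', c='snustipro') -> created
;; 7. vault.carryto(s='/sto/dusnas/puri', d='/sto/dusnas/pismu') -> ok
;; 8. vault.peekin(p='/sto/dusnas') -> [flutrasn, pismu]

Answer: [flutrasn, pismu]


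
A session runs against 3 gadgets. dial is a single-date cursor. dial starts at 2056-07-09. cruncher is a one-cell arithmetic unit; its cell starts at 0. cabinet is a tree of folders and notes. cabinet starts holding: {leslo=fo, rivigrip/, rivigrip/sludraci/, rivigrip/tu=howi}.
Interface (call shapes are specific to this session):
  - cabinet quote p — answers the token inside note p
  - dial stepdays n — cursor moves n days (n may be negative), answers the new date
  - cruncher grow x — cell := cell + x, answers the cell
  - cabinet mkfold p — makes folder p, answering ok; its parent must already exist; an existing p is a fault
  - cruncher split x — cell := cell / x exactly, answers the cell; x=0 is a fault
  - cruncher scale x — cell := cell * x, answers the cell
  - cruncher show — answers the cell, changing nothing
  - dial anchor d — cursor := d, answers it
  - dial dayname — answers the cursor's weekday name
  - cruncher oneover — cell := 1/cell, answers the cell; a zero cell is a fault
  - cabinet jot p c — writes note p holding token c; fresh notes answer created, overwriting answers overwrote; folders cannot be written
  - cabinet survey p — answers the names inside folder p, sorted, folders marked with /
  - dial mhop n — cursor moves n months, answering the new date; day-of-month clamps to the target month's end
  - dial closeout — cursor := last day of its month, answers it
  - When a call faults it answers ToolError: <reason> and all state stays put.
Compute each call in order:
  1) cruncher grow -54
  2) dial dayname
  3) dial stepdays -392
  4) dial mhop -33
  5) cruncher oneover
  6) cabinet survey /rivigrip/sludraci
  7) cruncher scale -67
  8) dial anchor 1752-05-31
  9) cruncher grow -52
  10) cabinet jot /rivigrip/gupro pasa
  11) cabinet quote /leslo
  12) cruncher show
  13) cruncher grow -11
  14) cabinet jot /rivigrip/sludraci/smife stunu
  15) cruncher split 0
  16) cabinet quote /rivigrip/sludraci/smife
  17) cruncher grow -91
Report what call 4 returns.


Now I run cruncher grow passing -54, and observe -54.
I use dial dayname, → Sunday.
I invoke dial stepdays passing -392, which returns 2055-06-13.
Now I run dial mhop passing -33, and see 2052-09-13.
Now I run cruncher oneover, → -1/54.
I run cabinet survey passing /rivigrip/sludraci, which returns [].
I use cruncher scale passing -67, giving 67/54.
I try dial anchor passing 1752-05-31, → 1752-05-31.
Using cruncher grow passing -52, giving -2741/54.
Now I run cabinet jot passing /rivigrip/gupro, pasa: created.
Calling cabinet quote passing /leslo, and observe fo.
I run cruncher show(), → -2741/54.
Then cruncher grow passing -11, yielding -3335/54.
Invoking cabinet jot passing /rivigrip/sludraci/smife, stunu, and see created.
Next I call cruncher split passing 0, and get ToolError: division by zero.
Next I call cabinet quote passing /rivigrip/sludraci/smife: stunu.
Calling cruncher grow passing -91, → -8249/54.

Answer: 2052-09-13


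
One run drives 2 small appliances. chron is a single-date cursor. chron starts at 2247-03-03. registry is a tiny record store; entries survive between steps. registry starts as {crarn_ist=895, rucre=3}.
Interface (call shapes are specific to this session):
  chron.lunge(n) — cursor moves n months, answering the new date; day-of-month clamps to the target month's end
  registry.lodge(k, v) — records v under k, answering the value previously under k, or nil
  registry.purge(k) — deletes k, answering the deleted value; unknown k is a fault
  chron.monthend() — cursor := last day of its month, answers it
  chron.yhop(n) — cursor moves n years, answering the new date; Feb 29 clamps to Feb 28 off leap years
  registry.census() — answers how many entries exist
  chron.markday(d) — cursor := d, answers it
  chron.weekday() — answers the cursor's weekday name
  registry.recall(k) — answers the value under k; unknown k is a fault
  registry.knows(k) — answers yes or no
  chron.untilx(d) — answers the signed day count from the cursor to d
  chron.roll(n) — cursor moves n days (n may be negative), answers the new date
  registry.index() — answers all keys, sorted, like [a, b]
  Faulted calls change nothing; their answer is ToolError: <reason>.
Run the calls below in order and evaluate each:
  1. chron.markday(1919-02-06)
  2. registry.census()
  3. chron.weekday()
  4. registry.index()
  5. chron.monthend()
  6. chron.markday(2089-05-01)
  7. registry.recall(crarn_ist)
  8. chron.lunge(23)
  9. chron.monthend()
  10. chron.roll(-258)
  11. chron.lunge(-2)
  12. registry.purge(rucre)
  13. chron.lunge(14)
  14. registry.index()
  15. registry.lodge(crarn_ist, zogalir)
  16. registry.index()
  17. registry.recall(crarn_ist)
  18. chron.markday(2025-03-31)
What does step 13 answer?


% chron.markday d: 1919-02-06
  1919-02-06
% registry.census
  2
% chron.weekday
  Thursday
% registry.index
  [crarn_ist, rucre]
% chron.monthend
  1919-02-28
% chron.markday d: 2089-05-01
  2089-05-01
% registry.recall k: crarn_ist
  895
% chron.lunge n: 23
  2091-04-01
% chron.monthend
  2091-04-30
% chron.roll n: -258
  2090-08-15
% chron.lunge n: -2
  2090-06-15
% registry.purge k: rucre
  3
% chron.lunge n: 14
  2091-08-15
% registry.index
  [crarn_ist]
% registry.lodge k: crarn_ist v: zogalir
  895
% registry.index
  [crarn_ist]
% registry.recall k: crarn_ist
  zogalir
% chron.markday d: 2025-03-31
  2025-03-31

Answer: 2091-08-15


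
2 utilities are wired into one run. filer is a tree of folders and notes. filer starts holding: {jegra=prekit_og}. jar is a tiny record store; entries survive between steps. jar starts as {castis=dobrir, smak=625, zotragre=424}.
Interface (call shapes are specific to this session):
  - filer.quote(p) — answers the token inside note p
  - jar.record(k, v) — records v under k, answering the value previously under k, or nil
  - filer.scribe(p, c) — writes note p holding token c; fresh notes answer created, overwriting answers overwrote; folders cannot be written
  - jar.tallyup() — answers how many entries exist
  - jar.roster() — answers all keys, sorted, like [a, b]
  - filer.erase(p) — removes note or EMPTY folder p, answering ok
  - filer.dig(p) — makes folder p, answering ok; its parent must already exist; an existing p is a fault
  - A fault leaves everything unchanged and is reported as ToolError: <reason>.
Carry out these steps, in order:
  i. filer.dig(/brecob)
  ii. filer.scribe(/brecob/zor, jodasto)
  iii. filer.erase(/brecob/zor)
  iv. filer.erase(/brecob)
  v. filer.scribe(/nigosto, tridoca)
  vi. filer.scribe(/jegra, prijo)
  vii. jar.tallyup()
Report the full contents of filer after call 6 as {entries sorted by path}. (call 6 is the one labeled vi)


Answer: {jegra=prijo, nigosto=tridoca}

Derivation:
·→ filer.dig(/brecob)
·← ok
·→ filer.scribe(/brecob/zor, jodasto)
·← created
·→ filer.erase(/brecob/zor)
·← ok
·→ filer.erase(/brecob)
·← ok
·→ filer.scribe(/nigosto, tridoca)
·← created
·→ filer.scribe(/jegra, prijo)
·← overwrote
·→ jar.tallyup()
·← 3


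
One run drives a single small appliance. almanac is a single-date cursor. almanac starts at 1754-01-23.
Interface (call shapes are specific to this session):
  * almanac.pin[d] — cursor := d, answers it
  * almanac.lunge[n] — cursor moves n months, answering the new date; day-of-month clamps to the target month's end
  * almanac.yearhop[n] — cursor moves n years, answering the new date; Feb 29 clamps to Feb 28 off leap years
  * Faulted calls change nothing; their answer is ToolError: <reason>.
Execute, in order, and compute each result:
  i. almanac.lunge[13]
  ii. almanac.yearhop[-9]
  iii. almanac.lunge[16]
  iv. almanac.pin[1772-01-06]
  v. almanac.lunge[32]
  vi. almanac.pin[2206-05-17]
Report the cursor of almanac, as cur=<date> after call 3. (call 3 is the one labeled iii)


Answer: cur=1747-06-23

Derivation:
→ almanac.lunge(13)
← 1755-02-23
→ almanac.yearhop(-9)
← 1746-02-23
→ almanac.lunge(16)
← 1747-06-23
→ almanac.pin(1772-01-06)
← 1772-01-06
→ almanac.lunge(32)
← 1774-09-06
→ almanac.pin(2206-05-17)
← 2206-05-17


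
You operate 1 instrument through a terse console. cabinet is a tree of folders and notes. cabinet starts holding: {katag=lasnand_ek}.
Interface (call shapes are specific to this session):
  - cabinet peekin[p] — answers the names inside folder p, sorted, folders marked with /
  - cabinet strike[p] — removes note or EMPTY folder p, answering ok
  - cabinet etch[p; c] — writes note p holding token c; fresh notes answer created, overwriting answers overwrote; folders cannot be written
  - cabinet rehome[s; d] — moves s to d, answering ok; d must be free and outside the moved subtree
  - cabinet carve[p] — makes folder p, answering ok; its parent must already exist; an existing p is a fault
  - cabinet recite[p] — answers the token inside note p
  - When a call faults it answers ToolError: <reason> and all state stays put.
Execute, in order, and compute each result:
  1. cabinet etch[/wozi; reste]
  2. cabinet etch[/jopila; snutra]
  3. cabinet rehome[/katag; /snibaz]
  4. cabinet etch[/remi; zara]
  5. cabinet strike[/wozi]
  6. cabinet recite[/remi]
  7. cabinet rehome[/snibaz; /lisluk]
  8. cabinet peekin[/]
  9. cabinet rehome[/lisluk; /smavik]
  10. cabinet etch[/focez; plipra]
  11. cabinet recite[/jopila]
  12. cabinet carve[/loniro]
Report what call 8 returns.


Answer: [jopila, lisluk, remi]

Derivation:
>>> cabinet etch p: /wozi c: reste
  created
>>> cabinet etch p: /jopila c: snutra
  created
>>> cabinet rehome s: /katag d: /snibaz
  ok
>>> cabinet etch p: /remi c: zara
  created
>>> cabinet strike p: /wozi
  ok
>>> cabinet recite p: /remi
  zara
>>> cabinet rehome s: /snibaz d: /lisluk
  ok
>>> cabinet peekin p: /
  [jopila, lisluk, remi]
>>> cabinet rehome s: /lisluk d: /smavik
  ok
>>> cabinet etch p: /focez c: plipra
  created
>>> cabinet recite p: /jopila
  snutra
>>> cabinet carve p: /loniro
  ok
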